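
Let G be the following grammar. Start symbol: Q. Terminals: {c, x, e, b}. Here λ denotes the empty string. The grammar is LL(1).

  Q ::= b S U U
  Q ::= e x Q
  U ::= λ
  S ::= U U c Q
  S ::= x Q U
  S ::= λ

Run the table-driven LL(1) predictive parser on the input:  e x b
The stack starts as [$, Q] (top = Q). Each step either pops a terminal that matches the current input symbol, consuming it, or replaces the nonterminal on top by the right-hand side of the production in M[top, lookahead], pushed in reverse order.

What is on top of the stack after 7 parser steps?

U

     Stack      Input    Action
  1  $ Q        e x b $  expand Q ::= e x Q
  2  $ Q x e    e x b $  match e
  3  $ Q x      x b $    match x
  4  $ Q        b $      expand Q ::= b S U U
  5  $ U U S b  b $      match b
  6  $ U U S    $        expand S ::= λ
  7  $ U U      $        expand U ::= λ
Stack after step 7: $ U (top = U).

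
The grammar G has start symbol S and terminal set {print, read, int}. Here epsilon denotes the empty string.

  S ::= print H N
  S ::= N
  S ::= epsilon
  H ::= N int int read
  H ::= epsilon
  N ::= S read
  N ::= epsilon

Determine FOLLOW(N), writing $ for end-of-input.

FIRST(S): from S::=print H N we get {print}; from S::=N we get {epsilon, print, read}; from S::=epsilon we get {epsilon}. So FIRST(S) = {epsilon, print, read}.
FIRST(N): from N::=S read we get {print, read}; from N::=epsilon we get {epsilon}. So FIRST(N) = {epsilon, print, read}.
FIRST(H): from H::=N int int read we get {int, print, read}; from H::=epsilon we get {epsilon}. So FIRST(H) = {epsilon, int, print, read}.
FOLLOW(S) includes $ since S is the start symbol.
FOLLOW(S): in N::=S read, S is followed by read with FIRST {read}. Thus FOLLOW(S) = {$, read}.
FOLLOW(H): in S::=print H N, H is followed by N with FIRST {epsilon, print, read}; in S::=print H N, the suffix after H is nullable, so FOLLOW(H) ⊇ FOLLOW(S) = {$, read}. Thus FOLLOW(H) = {$, print, read}.
FOLLOW(N): in S::=print H N, the suffix after N is empty, so FOLLOW(N) ⊇ FOLLOW(S) = {$, read}; in S::=N, the suffix after N is empty, so FOLLOW(N) ⊇ FOLLOW(S) = {$, read}; in H::=N int int read, N is followed by int int read with FIRST {int}. Thus FOLLOW(N) = {$, int, read}.

{$, int, read}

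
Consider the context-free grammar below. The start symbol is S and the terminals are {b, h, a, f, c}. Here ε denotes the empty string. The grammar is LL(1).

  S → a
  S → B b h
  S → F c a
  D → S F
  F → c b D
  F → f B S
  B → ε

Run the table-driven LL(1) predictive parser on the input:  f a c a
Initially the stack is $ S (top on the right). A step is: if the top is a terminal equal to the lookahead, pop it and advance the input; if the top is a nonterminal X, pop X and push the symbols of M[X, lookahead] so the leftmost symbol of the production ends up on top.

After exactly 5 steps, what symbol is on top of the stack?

step 1: stack=$ S  input=f a c a $  — expand S → F c a
step 2: stack=$ a c F  input=f a c a $  — expand F → f B S
step 3: stack=$ a c S B f  input=f a c a $  — match f
step 4: stack=$ a c S B  input=a c a $  — expand B → ε
step 5: stack=$ a c S  input=a c a $  — expand S → a
Stack after step 5: $ a c a (top = a).

a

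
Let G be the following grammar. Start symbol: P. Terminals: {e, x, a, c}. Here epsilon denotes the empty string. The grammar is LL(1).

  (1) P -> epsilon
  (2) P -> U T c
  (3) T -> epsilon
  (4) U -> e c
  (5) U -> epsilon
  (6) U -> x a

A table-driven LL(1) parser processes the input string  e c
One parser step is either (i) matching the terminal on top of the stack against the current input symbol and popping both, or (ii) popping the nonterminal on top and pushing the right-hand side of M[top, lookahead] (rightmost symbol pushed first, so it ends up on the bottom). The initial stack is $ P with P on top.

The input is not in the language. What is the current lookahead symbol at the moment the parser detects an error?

step 1: stack=$ P  input=e c $  — expand P -> U T c
step 2: stack=$ c T U  input=e c $  — expand U -> e c
step 3: stack=$ c T c e  input=e c $  — match e
step 4: stack=$ c T c  input=c $  — match c
step 5: stack=$ c T  input=$  — error: M[T, $] is empty

$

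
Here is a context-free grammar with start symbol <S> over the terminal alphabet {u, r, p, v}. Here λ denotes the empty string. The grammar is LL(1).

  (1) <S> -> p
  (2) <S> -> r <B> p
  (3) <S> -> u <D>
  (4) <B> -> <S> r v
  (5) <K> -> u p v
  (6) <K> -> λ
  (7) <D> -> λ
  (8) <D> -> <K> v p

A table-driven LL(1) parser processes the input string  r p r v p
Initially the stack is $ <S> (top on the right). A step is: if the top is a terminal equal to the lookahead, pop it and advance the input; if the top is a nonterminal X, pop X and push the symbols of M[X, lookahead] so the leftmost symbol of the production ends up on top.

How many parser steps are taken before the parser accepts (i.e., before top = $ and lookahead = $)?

8

step 1: stack=$ <S>  input=r p r v p $  — expand <S> -> r <B> p
step 2: stack=$ p <B> r  input=r p r v p $  — match r
step 3: stack=$ p <B>  input=p r v p $  — expand <B> -> <S> r v
step 4: stack=$ p v r <S>  input=p r v p $  — expand <S> -> p
step 5: stack=$ p v r p  input=p r v p $  — match p
step 6: stack=$ p v r  input=r v p $  — match r
step 7: stack=$ p v  input=v p $  — match v
step 8: stack=$ p  input=p $  — match p
Accept reached after 8 steps.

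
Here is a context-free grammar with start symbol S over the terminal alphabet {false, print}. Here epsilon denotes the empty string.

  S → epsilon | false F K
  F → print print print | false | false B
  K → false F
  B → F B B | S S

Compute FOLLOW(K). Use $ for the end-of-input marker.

{$, false, print}

FIRST(S): from S→epsilon we get {epsilon}; from S→false F K we get {false}. So FIRST(S) = {epsilon, false}.
FIRST(F): from F→print print print we get {print}; from F→false we get {false}; from F→false B we get {false}. So FIRST(F) = {false, print}.
FIRST(K): from K→false F we get {false}. So FIRST(K) = {false}.
FIRST(B): from B→F B B we get {false, print}; from B→S S we get {epsilon, false}. So FIRST(B) = {epsilon, false, print}.
FOLLOW(S) includes $ since S is the start symbol.
FOLLOW(S): in B→S S (occurrence 1), S is followed by S with FIRST {epsilon, false}; in B→S S (occurrence 1), the suffix after S is nullable, so FOLLOW(S) ⊇ FOLLOW(B) = {$, false, print}; in B→S S (occurrence 2), the suffix after S is empty, so FOLLOW(S) ⊇ FOLLOW(B) = {$, false, print}. Thus FOLLOW(S) = {$, false, print}.
FOLLOW(K): in S→false F K, the suffix after K is empty, so FOLLOW(K) ⊇ FOLLOW(S) = {$, false, print}. Thus FOLLOW(K) = {$, false, print}.
FOLLOW(F): in S→false F K, F is followed by K with FIRST {false}; in K→false F, the suffix after F is empty, so FOLLOW(F) ⊇ FOLLOW(K) = {$, false, print}; in B→F B B, F is followed by B B with FIRST {epsilon, false, print}; in B→F B B, the suffix after F is nullable, so FOLLOW(F) ⊇ FOLLOW(B) = {$, false, print}. Thus FOLLOW(F) = {$, false, print}.
FOLLOW(B): in F→false B, the suffix after B is empty, so FOLLOW(B) ⊇ FOLLOW(F) = {$, false, print}; in B→F B B (occurrence 1), B is followed by B with FIRST {epsilon, false, print}; in B→F B B (occurrence 1), the suffix after B is nullable (adds nothing new); in B→F B B (occurrence 2), the suffix after B is empty (adds nothing new). Thus FOLLOW(B) = {$, false, print}.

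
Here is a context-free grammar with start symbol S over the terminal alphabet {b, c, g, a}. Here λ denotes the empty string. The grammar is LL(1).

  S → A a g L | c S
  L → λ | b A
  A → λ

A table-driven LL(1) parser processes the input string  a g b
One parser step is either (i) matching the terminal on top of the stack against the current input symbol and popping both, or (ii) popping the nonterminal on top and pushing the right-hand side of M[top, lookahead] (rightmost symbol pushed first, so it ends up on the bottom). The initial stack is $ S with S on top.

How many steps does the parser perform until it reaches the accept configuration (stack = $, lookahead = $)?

step 1: stack=$ S  input=a g b $  — expand S → A a g L
step 2: stack=$ L g a A  input=a g b $  — expand A → λ
step 3: stack=$ L g a  input=a g b $  — match a
step 4: stack=$ L g  input=g b $  — match g
step 5: stack=$ L  input=b $  — expand L → b A
step 6: stack=$ A b  input=b $  — match b
step 7: stack=$ A  input=$  — expand A → λ
Accept reached after 7 steps.

7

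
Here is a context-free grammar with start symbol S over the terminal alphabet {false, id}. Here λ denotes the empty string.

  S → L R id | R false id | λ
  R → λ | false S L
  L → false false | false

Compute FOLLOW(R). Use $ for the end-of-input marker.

{false, id}

FIRST(R) = {λ, false}
FIRST(L) = {false}
FIRST(S) = {λ, false}  (via L R id, R false id)
FOLLOW(S) includes $ since S is the start symbol.
FOLLOW(S): in R→false S L, S is followed by L with FIRST {false}. Thus FOLLOW(S) = {$, false}.
FOLLOW(R): in S→L R id, R is followed by id with FIRST {id}; in S→R false id, R is followed by false id with FIRST {false}. Thus FOLLOW(R) = {false, id}.
FOLLOW(L): in S→L R id, L is followed by R id with FIRST {false, id}; in R→false S L, the suffix after L is empty, so FOLLOW(L) ⊇ FOLLOW(R) = {false, id}. Thus FOLLOW(L) = {false, id}.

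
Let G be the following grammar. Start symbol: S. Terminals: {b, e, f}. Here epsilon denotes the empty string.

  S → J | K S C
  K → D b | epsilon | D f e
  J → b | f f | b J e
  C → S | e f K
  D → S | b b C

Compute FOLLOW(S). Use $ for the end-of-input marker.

FIRST(J) = {b, f}
FIRST(S) = {b, f}  (via J, K S C)
FIRST(C) = {b, e, f}  (via S)
FIRST(D) = {b, f}  (via S)
FIRST(K) = {epsilon, b, f}  (via D b, D f e)
FOLLOW(S) includes $ since S is the start symbol.
FOLLOW(D): in K→D b, D is followed by b with FIRST {b}; in K→D f e, D is followed by f e with FIRST {f}. Thus FOLLOW(D) = {b, f}.
FOLLOW(S): in S→K S C, S is followed by C with FIRST {b, e, f}; in C→S, the suffix after S is empty, so FOLLOW(S) ⊇ FOLLOW(C) = {$, b, e, f}; in D→S, the suffix after S is empty, so FOLLOW(S) ⊇ FOLLOW(D) = {b, f}. Thus FOLLOW(S) = {$, b, e, f}.
FOLLOW(J): in S→J, the suffix after J is empty, so FOLLOW(J) ⊇ FOLLOW(S) = {$, b, e, f}; in J→b J e, J is followed by e with FIRST {e}. Thus FOLLOW(J) = {$, b, e, f}.
FOLLOW(C): in S→K S C, the suffix after C is empty, so FOLLOW(C) ⊇ FOLLOW(S) = {$, b, e, f}; in D→b b C, the suffix after C is empty, so FOLLOW(C) ⊇ FOLLOW(D) = {b, f}. Thus FOLLOW(C) = {$, b, e, f}.
FOLLOW(K): in S→K S C, K is followed by S C with FIRST {b, f}; in C→e f K, the suffix after K is empty, so FOLLOW(K) ⊇ FOLLOW(C) = {$, b, e, f}. Thus FOLLOW(K) = {$, b, e, f}.

{$, b, e, f}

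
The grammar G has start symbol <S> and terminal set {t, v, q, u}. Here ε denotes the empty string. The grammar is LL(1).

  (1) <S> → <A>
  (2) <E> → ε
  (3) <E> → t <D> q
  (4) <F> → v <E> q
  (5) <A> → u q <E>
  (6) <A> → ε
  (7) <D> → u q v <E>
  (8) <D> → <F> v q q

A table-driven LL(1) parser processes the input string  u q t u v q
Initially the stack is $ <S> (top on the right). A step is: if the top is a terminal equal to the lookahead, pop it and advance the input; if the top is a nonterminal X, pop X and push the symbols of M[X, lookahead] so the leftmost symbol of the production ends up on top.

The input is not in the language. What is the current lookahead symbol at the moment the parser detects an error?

     Stack          Input          Action
  1  $ <S>          u q t u v q $  expand <S> → <A>
  2  $ <A>          u q t u v q $  expand <A> → u q <E>
  3  $ <E> q u      u q t u v q $  match u
  4  $ <E> q        q t u v q $    match q
  5  $ <E>          t u v q $      expand <E> → t <D> q
  6  $ q <D> t      t u v q $      match t
  7  $ q <D>        u v q $        expand <D> → u q v <E>
  8  $ q <E> v q u  u v q $        match u
  9  $ q <E> v q    v q $          error: top is terminal q but lookahead is v

v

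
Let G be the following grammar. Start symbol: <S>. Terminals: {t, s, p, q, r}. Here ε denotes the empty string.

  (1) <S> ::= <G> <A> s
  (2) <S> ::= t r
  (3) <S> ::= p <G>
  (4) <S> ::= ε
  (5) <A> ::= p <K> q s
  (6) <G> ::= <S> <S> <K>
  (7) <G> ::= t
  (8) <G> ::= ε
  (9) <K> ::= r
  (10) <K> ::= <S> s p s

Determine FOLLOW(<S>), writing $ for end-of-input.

{$, p, r, s, t}

FIRST(<A>): from <A>::=p <K> q s we get {p}. So FIRST(<A>) = {p}.
FIRST(<S>): from <S>::=<G> <A> s we get {p, r, s, t}; from <S>::=t r we get {t}; from <S>::=p <G> we get {p}; from <S>::=ε we get {ε}. So FIRST(<S>) = {ε, p, r, s, t}.
FIRST(<K>): from <K>::=r we get {r}; from <K>::=<S> s p s we get {p, r, s, t}. So FIRST(<K>) = {p, r, s, t}.
FIRST(<G>): from <G>::=<S> <S> <K> we get {p, r, s, t}; from <G>::=t we get {t}; from <G>::=ε we get {ε}. So FIRST(<G>) = {ε, p, r, s, t}.
FOLLOW(<S>) includes $ since <S> is the start symbol.
FOLLOW(<S>): in <G>::=<S> <S> <K> (occurrence 1), <S> is followed by <S> <K> with FIRST {p, r, s, t}; in <G>::=<S> <S> <K> (occurrence 2), <S> is followed by <K> with FIRST {p, r, s, t}; in <K>::=<S> s p s, <S> is followed by s p s with FIRST {s}. Thus FOLLOW(<S>) = {$, p, r, s, t}.
FOLLOW(<A>): in <S>::=<G> <A> s, <A> is followed by s with FIRST {s}. Thus FOLLOW(<A>) = {s}.
FOLLOW(<G>): in <S>::=<G> <A> s, <G> is followed by <A> s with FIRST {p}; in <S>::=p <G>, the suffix after <G> is empty, so FOLLOW(<G>) ⊇ FOLLOW(<S>) = {$, p, r, s, t}. Thus FOLLOW(<G>) = {$, p, r, s, t}.
FOLLOW(<K>): in <A>::=p <K> q s, <K> is followed by q s with FIRST {q}; in <G>::=<S> <S> <K>, the suffix after <K> is empty, so FOLLOW(<K>) ⊇ FOLLOW(<G>) = {$, p, r, s, t}. Thus FOLLOW(<K>) = {$, p, q, r, s, t}.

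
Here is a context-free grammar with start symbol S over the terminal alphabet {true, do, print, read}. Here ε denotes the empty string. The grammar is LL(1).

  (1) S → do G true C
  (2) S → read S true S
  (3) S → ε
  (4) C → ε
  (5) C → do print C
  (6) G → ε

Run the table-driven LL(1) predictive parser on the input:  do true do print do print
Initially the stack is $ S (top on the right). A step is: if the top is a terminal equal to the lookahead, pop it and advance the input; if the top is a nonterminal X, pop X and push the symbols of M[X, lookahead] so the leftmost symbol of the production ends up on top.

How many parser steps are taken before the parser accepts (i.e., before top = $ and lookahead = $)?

11

step 1: stack=$ S  input=do true do print do print $  — expand S → do G true C
step 2: stack=$ C true G do  input=do true do print do print $  — match do
step 3: stack=$ C true G  input=true do print do print $  — expand G → ε
step 4: stack=$ C true  input=true do print do print $  — match true
step 5: stack=$ C  input=do print do print $  — expand C → do print C
step 6: stack=$ C print do  input=do print do print $  — match do
step 7: stack=$ C print  input=print do print $  — match print
step 8: stack=$ C  input=do print $  — expand C → do print C
step 9: stack=$ C print do  input=do print $  — match do
step 10: stack=$ C print  input=print $  — match print
step 11: stack=$ C  input=$  — expand C → ε
Accept reached after 11 steps.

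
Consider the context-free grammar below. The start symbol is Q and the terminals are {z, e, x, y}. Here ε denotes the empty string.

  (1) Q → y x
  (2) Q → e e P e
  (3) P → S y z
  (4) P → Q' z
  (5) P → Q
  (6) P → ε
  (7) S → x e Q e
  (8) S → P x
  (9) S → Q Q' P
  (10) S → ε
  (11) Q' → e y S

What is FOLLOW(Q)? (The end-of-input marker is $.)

{$, e, x, y, z}

FIRST(Q) = {e, y}
FIRST(Q') = {e}
FIRST(P) = {ε, e, x, y}  (via S y z, Q' z, Q)
FIRST(S) = {ε, e, x, y}  (via P x, Q Q' P)
FOLLOW(Q) includes $ since Q is the start symbol.
FOLLOW(Q): in P→Q, the suffix after Q is empty, so FOLLOW(Q) ⊇ FOLLOW(P) = {e, x, y, z}; in S→x e Q e, Q is followed by e with FIRST {e}; in S→Q Q' P, Q is followed by Q' P with FIRST {e}. Thus FOLLOW(Q) = {$, e, x, y, z}.
FOLLOW(P): in Q→e e P e, P is followed by e with FIRST {e}; in S→P x, P is followed by x with FIRST {x}; in S→Q Q' P, the suffix after P is empty, so FOLLOW(P) ⊇ FOLLOW(S) = {e, x, y, z}. Thus FOLLOW(P) = {e, x, y, z}.
FOLLOW(S): in P→S y z, S is followed by y z with FIRST {y}; in Q'→e y S, the suffix after S is empty, so FOLLOW(S) ⊇ FOLLOW(Q') = {e, x, y, z}. Thus FOLLOW(S) = {e, x, y, z}.
FOLLOW(Q'): in P→Q' z, Q' is followed by z with FIRST {z}; in S→Q Q' P, Q' is followed by P with FIRST {ε, e, x, y}; in S→Q Q' P, the suffix after Q' is nullable, so FOLLOW(Q') ⊇ FOLLOW(S) = {e, x, y, z}. Thus FOLLOW(Q') = {e, x, y, z}.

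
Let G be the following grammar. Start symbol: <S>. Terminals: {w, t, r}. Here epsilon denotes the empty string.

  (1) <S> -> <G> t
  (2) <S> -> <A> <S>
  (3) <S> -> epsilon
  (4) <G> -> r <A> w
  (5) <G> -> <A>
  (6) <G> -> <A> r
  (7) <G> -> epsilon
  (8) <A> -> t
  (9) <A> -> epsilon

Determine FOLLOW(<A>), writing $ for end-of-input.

FIRST(<A>): from <A>->t we get {t}; from <A>->epsilon we get {epsilon}. So FIRST(<A>) = {epsilon, t}.
FIRST(<G>): from <G>->r <A> w we get {r}; from <G>-><A> we get {epsilon, t}; from <G>-><A> r we get {r, t}; from <G>->epsilon we get {epsilon}. So FIRST(<G>) = {epsilon, r, t}.
FIRST(<S>): from <S>-><G> t we get {r, t}; from <S>-><A> <S> we get {epsilon, r, t}; from <S>->epsilon we get {epsilon}. So FIRST(<S>) = {epsilon, r, t}.
FOLLOW(<S>) includes $ since <S> is the start symbol.
FOLLOW(<S>): in <S>-><A> <S>, the suffix after <S> is empty (adds nothing new). Thus FOLLOW(<S>) = {$}.
FOLLOW(<G>): in <S>-><G> t, <G> is followed by t with FIRST {t}. Thus FOLLOW(<G>) = {t}.
FOLLOW(<A>): in <S>-><A> <S>, <A> is followed by <S> with FIRST {epsilon, r, t}; in <S>-><A> <S>, the suffix after <A> is nullable, so FOLLOW(<A>) ⊇ FOLLOW(<S>) = {$}; in <G>->r <A> w, <A> is followed by w with FIRST {w}; in <G>-><A>, the suffix after <A> is empty, so FOLLOW(<A>) ⊇ FOLLOW(<G>) = {t}; in <G>-><A> r, <A> is followed by r with FIRST {r}. Thus FOLLOW(<A>) = {$, r, t, w}.

{$, r, t, w}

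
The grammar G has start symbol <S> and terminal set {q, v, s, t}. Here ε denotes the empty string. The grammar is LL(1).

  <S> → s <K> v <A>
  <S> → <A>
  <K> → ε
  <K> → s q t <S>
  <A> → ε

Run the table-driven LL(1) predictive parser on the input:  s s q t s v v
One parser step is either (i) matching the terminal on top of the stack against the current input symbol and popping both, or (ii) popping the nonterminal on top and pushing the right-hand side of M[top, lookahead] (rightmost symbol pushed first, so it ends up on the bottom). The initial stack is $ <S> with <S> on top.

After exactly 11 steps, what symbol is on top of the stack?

v

step 1: stack=$ <S>  input=s s q t s v v $  — expand <S> → s <K> v <A>
step 2: stack=$ <A> v <K> s  input=s s q t s v v $  — match s
step 3: stack=$ <A> v <K>  input=s q t s v v $  — expand <K> → s q t <S>
step 4: stack=$ <A> v <S> t q s  input=s q t s v v $  — match s
step 5: stack=$ <A> v <S> t q  input=q t s v v $  — match q
step 6: stack=$ <A> v <S> t  input=t s v v $  — match t
step 7: stack=$ <A> v <S>  input=s v v $  — expand <S> → s <K> v <A>
step 8: stack=$ <A> v <A> v <K> s  input=s v v $  — match s
step 9: stack=$ <A> v <A> v <K>  input=v v $  — expand <K> → ε
step 10: stack=$ <A> v <A> v  input=v v $  — match v
step 11: stack=$ <A> v <A>  input=v $  — expand <A> → ε
Stack after step 11: $ <A> v (top = v).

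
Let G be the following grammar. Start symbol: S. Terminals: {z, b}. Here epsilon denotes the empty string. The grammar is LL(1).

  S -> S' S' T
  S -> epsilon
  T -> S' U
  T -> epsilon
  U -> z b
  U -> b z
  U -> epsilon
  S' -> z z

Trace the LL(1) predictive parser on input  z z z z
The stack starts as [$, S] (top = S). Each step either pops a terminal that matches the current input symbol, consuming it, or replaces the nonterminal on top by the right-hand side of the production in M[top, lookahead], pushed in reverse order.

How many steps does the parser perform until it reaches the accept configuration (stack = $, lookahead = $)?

     Stack       Input      Action
  1  $ S         z z z z $  expand S -> S' S' T
  2  $ T S' S'   z z z z $  expand S' -> z z
  3  $ T S' z z  z z z z $  match z
  4  $ T S' z    z z z $    match z
  5  $ T S'      z z $      expand S' -> z z
  6  $ T z z     z z $      match z
  7  $ T z       z $        match z
  8  $ T         $          expand T -> epsilon
Accept reached after 8 steps.

8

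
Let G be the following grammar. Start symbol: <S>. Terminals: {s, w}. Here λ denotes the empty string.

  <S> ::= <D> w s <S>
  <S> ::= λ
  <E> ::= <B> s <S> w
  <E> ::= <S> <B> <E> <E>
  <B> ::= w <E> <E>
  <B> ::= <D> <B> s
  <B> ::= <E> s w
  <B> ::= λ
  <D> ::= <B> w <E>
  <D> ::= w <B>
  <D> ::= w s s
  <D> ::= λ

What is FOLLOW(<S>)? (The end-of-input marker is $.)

{$, s, w}

FIRST(<S>): from <S>::=<D> w s <S> we get {s, w}; from <S>::=λ we get {λ}. So FIRST(<S>) = {λ, s, w}.
FIRST(<E>): from <E>::=<B> s <S> w we get {s, w}; from <E>::=<S> <B> <E> <E> we get {s, w}. So FIRST(<E>) = {s, w}.
FIRST(<B>): from <B>::=w <E> <E> we get {w}; from <B>::=<D> <B> s we get {s, w}; from <B>::=<E> s w we get {s, w}; from <B>::=λ we get {λ}. So FIRST(<B>) = {λ, s, w}.
FIRST(<D>): from <D>::=<B> w <E> we get {s, w}; from <D>::=w <B> we get {w}; from <D>::=w s s we get {w}; from <D>::=λ we get {λ}. So FIRST(<D>) = {λ, s, w}.
FOLLOW(<S>) includes $ since <S> is the start symbol.
FOLLOW(<S>): in <S>::=<D> w s <S>, the suffix after <S> is empty (adds nothing new); in <E>::=<B> s <S> w, <S> is followed by w with FIRST {w}; in <E>::=<S> <B> <E> <E>, <S> is followed by <B> <E> <E> with FIRST {s, w}. Thus FOLLOW(<S>) = {$, s, w}.
FOLLOW(<D>): in <S>::=<D> w s <S>, <D> is followed by w s <S> with FIRST {w}; in <B>::=<D> <B> s, <D> is followed by <B> s with FIRST {s, w}. Thus FOLLOW(<D>) = {s, w}.
FOLLOW(<B>): in <E>::=<B> s <S> w, <B> is followed by s <S> w with FIRST {s}; in <E>::=<S> <B> <E> <E>, <B> is followed by <E> <E> with FIRST {s, w}; in <B>::=<D> <B> s, <B> is followed by s with FIRST {s}; in <D>::=<B> w <E>, <B> is followed by w <E> with FIRST {w}; in <D>::=w <B>, the suffix after <B> is empty, so FOLLOW(<B>) ⊇ FOLLOW(<D>) = {s, w}. Thus FOLLOW(<B>) = {s, w}.
FOLLOW(<E>): in <E>::=<S> <B> <E> <E> (occurrence 1), <E> is followed by <E> with FIRST {s, w}; in <E>::=<S> <B> <E> <E> (occurrence 2), the suffix after <E> is empty (adds nothing new); in <B>::=w <E> <E> (occurrence 1), <E> is followed by <E> with FIRST {s, w}; in <B>::=w <E> <E> (occurrence 2), the suffix after <E> is empty, so FOLLOW(<E>) ⊇ FOLLOW(<B>) = {s, w}; in <B>::=<E> s w, <E> is followed by s w with FIRST {s}; in <D>::=<B> w <E>, the suffix after <E> is empty, so FOLLOW(<E>) ⊇ FOLLOW(<D>) = {s, w}. Thus FOLLOW(<E>) = {s, w}.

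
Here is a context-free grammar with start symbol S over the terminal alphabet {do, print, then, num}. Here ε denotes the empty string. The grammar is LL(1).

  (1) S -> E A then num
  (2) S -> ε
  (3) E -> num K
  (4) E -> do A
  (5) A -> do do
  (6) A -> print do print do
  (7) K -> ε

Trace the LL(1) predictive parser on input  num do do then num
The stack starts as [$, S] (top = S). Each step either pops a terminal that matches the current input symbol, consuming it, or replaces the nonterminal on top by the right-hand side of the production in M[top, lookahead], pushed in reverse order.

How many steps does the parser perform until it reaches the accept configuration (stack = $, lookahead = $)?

9

     Stack               Input                 Action
  1  $ S                 num do do then num $  expand S -> E A then num
  2  $ num then A E      num do do then num $  expand E -> num K
  3  $ num then A K num  num do do then num $  match num
  4  $ num then A K      do do then num $      expand K -> ε
  5  $ num then A        do do then num $      expand A -> do do
  6  $ num then do do    do do then num $      match do
  7  $ num then do       do then num $         match do
  8  $ num then          then num $            match then
  9  $ num               num $                 match num
Accept reached after 9 steps.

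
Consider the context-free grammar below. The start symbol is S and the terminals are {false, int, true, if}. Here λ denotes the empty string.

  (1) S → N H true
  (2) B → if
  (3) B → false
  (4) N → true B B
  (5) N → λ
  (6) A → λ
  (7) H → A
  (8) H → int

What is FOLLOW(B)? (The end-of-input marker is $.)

FIRST(B) = {false, if}
FIRST(N) = {λ, true}
FIRST(A) = {λ}
FIRST(H) = {λ, int}  (via A)
FIRST(S) = {int, true}  (via N H true)
FOLLOW(S) includes $ since S is the start symbol.
FOLLOW(S): S appears on no right-hand side. Thus FOLLOW(S) = {$}.
FOLLOW(N): in S→N H true, N is followed by H true with FIRST {int, true}. Thus FOLLOW(N) = {int, true}.
FOLLOW(B): in N→true B B (occurrence 1), B is followed by B with FIRST {false, if}; in N→true B B (occurrence 2), the suffix after B is empty, so FOLLOW(B) ⊇ FOLLOW(N) = {int, true}. Thus FOLLOW(B) = {false, if, int, true}.
FOLLOW(H): in S→N H true, H is followed by true with FIRST {true}. Thus FOLLOW(H) = {true}.
FOLLOW(A): in H→A, the suffix after A is empty, so FOLLOW(A) ⊇ FOLLOW(H) = {true}. Thus FOLLOW(A) = {true}.

{false, if, int, true}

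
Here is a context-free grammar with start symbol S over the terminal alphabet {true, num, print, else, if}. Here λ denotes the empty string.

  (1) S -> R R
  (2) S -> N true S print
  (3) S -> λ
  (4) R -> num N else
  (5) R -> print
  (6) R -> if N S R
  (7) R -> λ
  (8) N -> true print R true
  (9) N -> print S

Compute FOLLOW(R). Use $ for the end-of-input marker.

{$, else, if, num, print, true}

FIRST(R): from R->num N else we get {num}; from R->print we get {print}; from R->if N S R we get {if}; from R->λ we get {λ}. So FIRST(R) = {λ, if, num, print}.
FIRST(N): from N->true print R true we get {true}; from N->print S we get {print}. So FIRST(N) = {print, true}.
FIRST(S): from S->R R we get {λ, if, num, print}; from S->N true S print we get {print, true}; from S->λ we get {λ}. So FIRST(S) = {λ, if, num, print, true}.
FOLLOW(S) includes $ since S is the start symbol.
FOLLOW(S): in S->N true S print, S is followed by print with FIRST {print}; in R->if N S R, S is followed by R with FIRST {λ, if, num, print}; in R->if N S R, the suffix after S is nullable, so FOLLOW(S) ⊇ FOLLOW(R) = {$, else, if, num, print, true}; in N->print S, the suffix after S is empty, so FOLLOW(S) ⊇ FOLLOW(N) = {$, else, if, num, print, true}. Thus FOLLOW(S) = {$, else, if, num, print, true}.
FOLLOW(R): in S->R R (occurrence 1), R is followed by R with FIRST {λ, if, num, print}; in S->R R (occurrence 1), the suffix after R is nullable, so FOLLOW(R) ⊇ FOLLOW(S) = {$, else, if, num, print, true}; in S->R R (occurrence 2), the suffix after R is empty, so FOLLOW(R) ⊇ FOLLOW(S) = {$, else, if, num, print, true}; in R->if N S R, the suffix after R is empty (adds nothing new); in N->true print R true, R is followed by true with FIRST {true}. Thus FOLLOW(R) = {$, else, if, num, print, true}.
FOLLOW(N): in S->N true S print, N is followed by true S print with FIRST {true}; in R->num N else, N is followed by else with FIRST {else}; in R->if N S R, N is followed by S R with FIRST {λ, if, num, print, true}; in R->if N S R, the suffix after N is nullable, so FOLLOW(N) ⊇ FOLLOW(R) = {$, else, if, num, print, true}. Thus FOLLOW(N) = {$, else, if, num, print, true}.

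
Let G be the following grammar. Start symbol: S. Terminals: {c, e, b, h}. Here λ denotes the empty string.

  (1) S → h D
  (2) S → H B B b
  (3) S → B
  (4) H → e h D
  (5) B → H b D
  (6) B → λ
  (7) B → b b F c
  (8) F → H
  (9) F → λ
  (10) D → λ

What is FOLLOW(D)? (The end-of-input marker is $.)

{$, b, c, e}

FIRST(H): from H→e h D we get {e}. So FIRST(H) = {e}.
FIRST(D): from D→λ we get {λ}. So FIRST(D) = {λ}.
FIRST(B): from B→H b D we get {e}; from B→λ we get {λ}; from B→b b F c we get {b}. So FIRST(B) = {λ, b, e}.
FIRST(F): from F→H we get {e}; from F→λ we get {λ}. So FIRST(F) = {λ, e}.
FIRST(S): from S→h D we get {h}; from S→H B B b we get {e}; from S→B we get {λ, b, e}. So FIRST(S) = {λ, b, e, h}.
FOLLOW(S) includes $ since S is the start symbol.
FOLLOW(S): S appears on no right-hand side. Thus FOLLOW(S) = {$}.
FOLLOW(B): in S→H B B b (occurrence 1), B is followed by B b with FIRST {b, e}; in S→H B B b (occurrence 2), B is followed by b with FIRST {b}; in S→B, the suffix after B is empty, so FOLLOW(B) ⊇ FOLLOW(S) = {$}. Thus FOLLOW(B) = {$, b, e}.
FOLLOW(F): in B→b b F c, F is followed by c with FIRST {c}. Thus FOLLOW(F) = {c}.
FOLLOW(H): in S→H B B b, H is followed by B B b with FIRST {b, e}; in B→H b D, H is followed by b D with FIRST {b}; in F→H, the suffix after H is empty, so FOLLOW(H) ⊇ FOLLOW(F) = {c}. Thus FOLLOW(H) = {b, c, e}.
FOLLOW(D): in S→h D, the suffix after D is empty, so FOLLOW(D) ⊇ FOLLOW(S) = {$}; in H→e h D, the suffix after D is empty, so FOLLOW(D) ⊇ FOLLOW(H) = {b, c, e}; in B→H b D, the suffix after D is empty, so FOLLOW(D) ⊇ FOLLOW(B) = {$, b, e}. Thus FOLLOW(D) = {$, b, c, e}.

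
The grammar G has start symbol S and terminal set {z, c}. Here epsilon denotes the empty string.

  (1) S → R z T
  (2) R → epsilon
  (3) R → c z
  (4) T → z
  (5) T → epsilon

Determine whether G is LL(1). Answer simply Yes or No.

Yes

FIRST(S) = {c, z}
FIRST(R) = {epsilon, c}
FIRST(T) = {epsilon, z}
FOLLOW(S) = {$}
FOLLOW(R) = {z}
FOLLOW(T) = {$}
Each cell of M receives at most one production.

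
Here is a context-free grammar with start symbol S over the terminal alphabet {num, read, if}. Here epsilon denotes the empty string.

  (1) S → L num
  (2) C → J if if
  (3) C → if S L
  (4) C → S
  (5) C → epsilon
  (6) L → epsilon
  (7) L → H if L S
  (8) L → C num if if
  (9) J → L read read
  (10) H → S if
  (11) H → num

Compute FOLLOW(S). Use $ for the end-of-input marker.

FIRST(S) = {if, num, read}  (via L num)
FIRST(H) = {if, num, read}  (via S if)
FIRST(C) = {epsilon, if, num, read}  (via J if if, S)
FIRST(L) = {epsilon, if, num, read}  (via H if L S, C num if if)
FIRST(J) = {if, num, read}  (via L read read)
FOLLOW(S) includes $ since S is the start symbol.
FOLLOW(C): in L→C num if if, C is followed by num if if with FIRST {num}. Thus FOLLOW(C) = {num}.
FOLLOW(L): in S→L num, L is followed by num with FIRST {num}; in C→if S L, the suffix after L is empty, so FOLLOW(L) ⊇ FOLLOW(C) = {num}; in L→H if L S, L is followed by S with FIRST {if, num, read}; in J→L read read, L is followed by read read with FIRST {read}. Thus FOLLOW(L) = {if, num, read}.
FOLLOW(S): in C→if S L, S is followed by L with FIRST {epsilon, if, num, read}; in C→if S L, the suffix after S is nullable, so FOLLOW(S) ⊇ FOLLOW(C) = {num}; in C→S, the suffix after S is empty, so FOLLOW(S) ⊇ FOLLOW(C) = {num}; in L→H if L S, the suffix after S is empty, so FOLLOW(S) ⊇ FOLLOW(L) = {if, num, read}; in H→S if, S is followed by if with FIRST {if}. Thus FOLLOW(S) = {$, if, num, read}.
FOLLOW(J): in C→J if if, J is followed by if if with FIRST {if}. Thus FOLLOW(J) = {if}.
FOLLOW(H): in L→H if L S, H is followed by if L S with FIRST {if}. Thus FOLLOW(H) = {if}.

{$, if, num, read}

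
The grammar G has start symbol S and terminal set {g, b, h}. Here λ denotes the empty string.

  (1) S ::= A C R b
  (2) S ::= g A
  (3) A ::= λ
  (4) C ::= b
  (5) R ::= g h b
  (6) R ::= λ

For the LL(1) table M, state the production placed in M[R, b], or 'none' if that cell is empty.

FIRST(A): from A::=λ we get {λ}. So FIRST(A) = {λ}.
FIRST(C): from C::=b we get {b}. So FIRST(C) = {b}.
FIRST(R): from R::=g h b we get {g}; from R::=λ we get {λ}. So FIRST(R) = {λ, g}.
FIRST(S): from S::=A C R b we get {b}; from S::=g A we get {g}. So FIRST(S) = {b, g}.
FOLLOW(S) includes $ since S is the start symbol.
FOLLOW(R): in S::=A C R b, R is followed by b with FIRST {b}. Thus FOLLOW(R) = {b}.
For R ::= g h b: FIRST(g h b) = {g}, so it goes in M[R, t] for t ∈ {g}.
For R ::= λ: FIRST(λ) = {λ}, so it goes in M[R, t] for t ∈ {}; since λ ∈ FIRST, also for every t ∈ FOLLOW(R) = {b}.

R ::= λ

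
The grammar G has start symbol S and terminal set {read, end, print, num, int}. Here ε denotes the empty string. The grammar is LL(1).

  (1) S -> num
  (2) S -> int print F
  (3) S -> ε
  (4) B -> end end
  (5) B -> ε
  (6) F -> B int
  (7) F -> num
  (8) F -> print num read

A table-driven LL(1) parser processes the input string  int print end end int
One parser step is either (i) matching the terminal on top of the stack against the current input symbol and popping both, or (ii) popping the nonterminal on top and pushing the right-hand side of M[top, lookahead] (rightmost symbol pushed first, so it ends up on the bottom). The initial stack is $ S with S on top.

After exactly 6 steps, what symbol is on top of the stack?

end

step 1: stack=$ S  input=int print end end int $  — expand S -> int print F
step 2: stack=$ F print int  input=int print end end int $  — match int
step 3: stack=$ F print  input=print end end int $  — match print
step 4: stack=$ F  input=end end int $  — expand F -> B int
step 5: stack=$ int B  input=end end int $  — expand B -> end end
step 6: stack=$ int end end  input=end end int $  — match end
Stack after step 6: $ int end (top = end).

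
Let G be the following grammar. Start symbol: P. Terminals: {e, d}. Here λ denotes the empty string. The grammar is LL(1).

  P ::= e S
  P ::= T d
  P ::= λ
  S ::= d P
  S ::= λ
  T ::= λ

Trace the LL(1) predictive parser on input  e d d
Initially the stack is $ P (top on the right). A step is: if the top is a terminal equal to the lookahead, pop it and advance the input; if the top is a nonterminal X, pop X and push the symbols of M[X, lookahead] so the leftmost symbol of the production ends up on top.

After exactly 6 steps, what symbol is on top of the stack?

d

step 1: stack=$ P  input=e d d $  — expand P ::= e S
step 2: stack=$ S e  input=e d d $  — match e
step 3: stack=$ S  input=d d $  — expand S ::= d P
step 4: stack=$ P d  input=d d $  — match d
step 5: stack=$ P  input=d $  — expand P ::= T d
step 6: stack=$ d T  input=d $  — expand T ::= λ
Stack after step 6: $ d (top = d).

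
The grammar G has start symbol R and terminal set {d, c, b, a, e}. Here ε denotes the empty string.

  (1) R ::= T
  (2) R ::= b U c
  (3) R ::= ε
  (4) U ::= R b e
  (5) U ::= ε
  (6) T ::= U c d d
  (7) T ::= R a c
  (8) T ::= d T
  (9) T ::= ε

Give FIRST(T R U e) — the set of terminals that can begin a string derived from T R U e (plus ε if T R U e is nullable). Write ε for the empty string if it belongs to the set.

FIRST(R) = {ε, a, b, c, d}  (via T)
FIRST(U) = {ε, a, b, c, d}  (via R b e)
FIRST(T) = {ε, a, b, c, d}  (via U c d d, R a c)
FIRST(T R U e): take FIRST of each symbol in turn, carrying on past any symbol whose FIRST contains ε; result {a, b, c, d, e}.

{a, b, c, d, e}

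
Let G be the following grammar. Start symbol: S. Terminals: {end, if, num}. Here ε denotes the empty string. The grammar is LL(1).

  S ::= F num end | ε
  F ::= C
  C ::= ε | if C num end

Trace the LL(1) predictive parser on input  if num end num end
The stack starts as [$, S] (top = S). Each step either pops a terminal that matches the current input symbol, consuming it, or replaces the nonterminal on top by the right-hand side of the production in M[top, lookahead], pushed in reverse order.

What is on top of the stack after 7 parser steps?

num

     Stack                   Input                 Action
  1  $ S                     if num end num end $  expand S ::= F num end
  2  $ end num F             if num end num end $  expand F ::= C
  3  $ end num C             if num end num end $  expand C ::= if C num end
  4  $ end num end num C if  if num end num end $  match if
  5  $ end num end num C     num end num end $     expand C ::= ε
  6  $ end num end num       num end num end $     match num
  7  $ end num end           end num end $         match end
Stack after step 7: $ end num (top = num).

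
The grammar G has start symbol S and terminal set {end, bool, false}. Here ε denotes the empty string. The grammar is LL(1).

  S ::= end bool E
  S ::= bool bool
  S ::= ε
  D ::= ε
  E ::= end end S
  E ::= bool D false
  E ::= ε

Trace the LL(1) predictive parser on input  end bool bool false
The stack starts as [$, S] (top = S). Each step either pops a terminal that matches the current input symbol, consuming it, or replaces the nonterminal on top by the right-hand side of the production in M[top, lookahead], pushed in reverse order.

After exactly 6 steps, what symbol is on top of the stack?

     Stack           Input                  Action
  1  $ S             end bool bool false $  expand S ::= end bool E
  2  $ E bool end    end bool bool false $  match end
  3  $ E bool        bool bool false $      match bool
  4  $ E             bool false $           expand E ::= bool D false
  5  $ false D bool  bool false $           match bool
  6  $ false D       false $                expand D ::= ε
Stack after step 6: $ false (top = false).

false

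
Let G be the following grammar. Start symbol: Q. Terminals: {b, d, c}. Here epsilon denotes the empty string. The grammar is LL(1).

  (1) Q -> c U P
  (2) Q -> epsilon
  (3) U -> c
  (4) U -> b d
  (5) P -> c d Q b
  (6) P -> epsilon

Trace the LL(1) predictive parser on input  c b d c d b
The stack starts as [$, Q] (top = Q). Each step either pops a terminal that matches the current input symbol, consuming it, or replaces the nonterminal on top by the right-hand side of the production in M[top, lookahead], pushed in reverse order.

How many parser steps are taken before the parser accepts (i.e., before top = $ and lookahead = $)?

step 1: stack=$ Q  input=c b d c d b $  — expand Q -> c U P
step 2: stack=$ P U c  input=c b d c d b $  — match c
step 3: stack=$ P U  input=b d c d b $  — expand U -> b d
step 4: stack=$ P d b  input=b d c d b $  — match b
step 5: stack=$ P d  input=d c d b $  — match d
step 6: stack=$ P  input=c d b $  — expand P -> c d Q b
step 7: stack=$ b Q d c  input=c d b $  — match c
step 8: stack=$ b Q d  input=d b $  — match d
step 9: stack=$ b Q  input=b $  — expand Q -> epsilon
step 10: stack=$ b  input=b $  — match b
Accept reached after 10 steps.

10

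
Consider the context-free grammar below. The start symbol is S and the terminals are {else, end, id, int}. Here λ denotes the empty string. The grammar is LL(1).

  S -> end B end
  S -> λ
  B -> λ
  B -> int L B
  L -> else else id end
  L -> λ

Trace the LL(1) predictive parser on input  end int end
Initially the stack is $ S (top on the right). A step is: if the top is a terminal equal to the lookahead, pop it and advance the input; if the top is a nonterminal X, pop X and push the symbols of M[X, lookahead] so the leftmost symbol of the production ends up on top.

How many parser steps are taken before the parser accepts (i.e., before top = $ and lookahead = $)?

7

step 1: stack=$ S  input=end int end $  — expand S -> end B end
step 2: stack=$ end B end  input=end int end $  — match end
step 3: stack=$ end B  input=int end $  — expand B -> int L B
step 4: stack=$ end B L int  input=int end $  — match int
step 5: stack=$ end B L  input=end $  — expand L -> λ
step 6: stack=$ end B  input=end $  — expand B -> λ
step 7: stack=$ end  input=end $  — match end
Accept reached after 7 steps.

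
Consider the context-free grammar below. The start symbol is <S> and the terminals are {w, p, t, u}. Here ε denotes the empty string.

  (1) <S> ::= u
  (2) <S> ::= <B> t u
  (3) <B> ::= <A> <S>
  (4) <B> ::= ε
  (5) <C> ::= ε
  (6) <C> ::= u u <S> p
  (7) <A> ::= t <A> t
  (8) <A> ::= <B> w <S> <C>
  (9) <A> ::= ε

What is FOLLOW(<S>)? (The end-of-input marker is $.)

FIRST(<C>): from <C>::=ε we get {ε}; from <C>::=u u <S> p we get {u}. So FIRST(<C>) = {ε, u}.
FIRST(<S>): from <S>::=u we get {u}; from <S>::=<B> t u we get {t, u, w}. So FIRST(<S>) = {t, u, w}.
FIRST(<B>): from <B>::=<A> <S> we get {t, u, w}; from <B>::=ε we get {ε}. So FIRST(<B>) = {ε, t, u, w}.
FIRST(<A>): from <A>::=t <A> t we get {t}; from <A>::=<B> w <S> <C> we get {t, u, w}; from <A>::=ε we get {ε}. So FIRST(<A>) = {ε, t, u, w}.
FOLLOW(<S>) includes $ since <S> is the start symbol.
FOLLOW(<B>): in <S>::=<B> t u, <B> is followed by t u with FIRST {t}; in <A>::=<B> w <S> <C>, <B> is followed by w <S> <C> with FIRST {w}. Thus FOLLOW(<B>) = {t, w}.
FOLLOW(<A>): in <B>::=<A> <S>, <A> is followed by <S> with FIRST {t, u, w}; in <A>::=t <A> t, <A> is followed by t with FIRST {t}. Thus FOLLOW(<A>) = {t, u, w}.
FOLLOW(<S>): in <B>::=<A> <S>, the suffix after <S> is empty, so FOLLOW(<S>) ⊇ FOLLOW(<B>) = {t, w}; in <C>::=u u <S> p, <S> is followed by p with FIRST {p}; in <A>::=<B> w <S> <C>, <S> is followed by <C> with FIRST {ε, u}; in <A>::=<B> w <S> <C>, the suffix after <S> is nullable, so FOLLOW(<S>) ⊇ FOLLOW(<A>) = {t, u, w}. Thus FOLLOW(<S>) = {$, p, t, u, w}.
FOLLOW(<C>): in <A>::=<B> w <S> <C>, the suffix after <C> is empty, so FOLLOW(<C>) ⊇ FOLLOW(<A>) = {t, u, w}. Thus FOLLOW(<C>) = {t, u, w}.

{$, p, t, u, w}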